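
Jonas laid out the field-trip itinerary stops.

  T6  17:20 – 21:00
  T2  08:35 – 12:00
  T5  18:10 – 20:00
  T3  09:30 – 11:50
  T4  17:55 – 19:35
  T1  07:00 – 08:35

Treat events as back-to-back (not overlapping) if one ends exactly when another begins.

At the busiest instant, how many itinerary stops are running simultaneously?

Sort all start/end points and keep a running count:
07:00 start T1 → 1
08:35 end T1 → 0
08:35 start T2 → 1
09:30 start T3 → 2
11:50 end T3 → 1
12:00 end T2 → 0
17:20 start T6 → 1
17:55 start T4 → 2
18:10 start T5 → 3
19:35 end T4 → 2
20:00 end T5 → 1
21:00 end T6 → 0
Peak is 3, at 18:10 (T4, T5, T6).

3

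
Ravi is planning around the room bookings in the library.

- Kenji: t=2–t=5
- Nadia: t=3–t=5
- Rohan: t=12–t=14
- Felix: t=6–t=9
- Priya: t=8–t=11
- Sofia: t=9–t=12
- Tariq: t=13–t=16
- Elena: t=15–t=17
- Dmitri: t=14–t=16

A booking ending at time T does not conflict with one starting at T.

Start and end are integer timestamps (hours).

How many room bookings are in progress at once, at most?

Walk through starts and ends in time order (an end at T is processed before a start at T):
t=2 start Kenji → 1
t=3 start Nadia → 2
t=5 end Kenji → 1
t=5 end Nadia → 0
t=6 start Felix → 1
t=8 start Priya → 2
t=9 end Felix → 1
t=9 start Sofia → 2
t=11 end Priya → 1
t=12 end Sofia → 0
t=12 start Rohan → 1
t=13 start Tariq → 2
t=14 end Rohan → 1
t=14 start Dmitri → 2
t=15 start Elena → 3
t=16 end Dmitri → 2
t=16 end Tariq → 1
t=17 end Elena → 0
Peak is 3, at t=15 (Dmitri, Elena, Tariq).

3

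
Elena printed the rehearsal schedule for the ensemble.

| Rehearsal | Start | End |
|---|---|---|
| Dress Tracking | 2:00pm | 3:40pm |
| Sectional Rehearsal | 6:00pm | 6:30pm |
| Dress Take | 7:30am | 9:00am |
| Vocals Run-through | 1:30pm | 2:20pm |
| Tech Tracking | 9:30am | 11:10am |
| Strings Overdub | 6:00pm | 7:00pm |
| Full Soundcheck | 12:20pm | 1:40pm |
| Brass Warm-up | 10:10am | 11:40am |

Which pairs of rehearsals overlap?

Sorted by start: Dress Take, Tech Tracking, Brass Warm-up, Full Soundcheck, Vocals Run-through, Dress Tracking, Strings Overdub, Sectional Rehearsal.
Tech Tracking starts after Dress Take ends, so nothing later overlaps Dress Take either.
Brass Warm-up starts before Tech Tracking ends → Tech Tracking and Brass Warm-up overlap.
Full Soundcheck starts after Tech Tracking ends, so nothing later overlaps Tech Tracking either.
Full Soundcheck starts after Brass Warm-up ends, so nothing later overlaps Brass Warm-up either.
Vocals Run-through starts before Full Soundcheck ends → Full Soundcheck and Vocals Run-through overlap.
Dress Tracking starts after Full Soundcheck ends, so nothing later overlaps Full Soundcheck either.
Dress Tracking starts before Vocals Run-through ends → Vocals Run-through and Dress Tracking overlap.
Strings Overdub starts after Vocals Run-through ends, so nothing later overlaps Vocals Run-through either.
Strings Overdub starts after Dress Tracking ends, so nothing later overlaps Dress Tracking either.
Sectional Rehearsal starts before Strings Overdub ends → Strings Overdub and Sectional Rehearsal overlap.

Brass Warm-up & Tech Tracking, Dress Tracking & Vocals Run-through, Full Soundcheck & Vocals Run-through, Sectional Rehearsal & Strings Overdub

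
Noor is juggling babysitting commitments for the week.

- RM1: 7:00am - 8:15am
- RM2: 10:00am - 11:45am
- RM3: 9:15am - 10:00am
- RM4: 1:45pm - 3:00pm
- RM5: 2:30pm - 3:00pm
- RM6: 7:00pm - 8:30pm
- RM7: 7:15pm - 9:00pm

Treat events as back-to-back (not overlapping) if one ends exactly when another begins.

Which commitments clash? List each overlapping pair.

RM4 & RM5, RM6 & RM7

Two intervals overlap when each starts before the other ends.
Sorted by start: RM1, RM3, RM2, RM4, RM5, RM6, RM7.
RM3 starts after RM1 ends; RM1 is clear from here.
RM2 starts exactly when RM3 ends (back-to-back, no overlap); RM3 is clear from here.
RM4 starts after RM2 ends; RM2 is clear from here.
RM5 starts before RM4 ends → RM4 and RM5 overlap.
RM6 starts after RM4 ends; RM4 is clear from here.
RM6 starts after RM5 ends; RM5 is clear from here.
RM7 starts before RM6 ends → RM6 and RM7 overlap.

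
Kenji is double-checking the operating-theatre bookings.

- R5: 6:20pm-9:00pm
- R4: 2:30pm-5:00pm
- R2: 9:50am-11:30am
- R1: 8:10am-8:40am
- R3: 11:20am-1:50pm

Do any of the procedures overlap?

Yes

Sorted by start: R1, R2, R3, R4, R5.
R2 starts after R1 ends — done with R1.
R3 starts before R2 ends → R2 and R3 overlap.
That's a conflict, so the schedule is not conflict-free.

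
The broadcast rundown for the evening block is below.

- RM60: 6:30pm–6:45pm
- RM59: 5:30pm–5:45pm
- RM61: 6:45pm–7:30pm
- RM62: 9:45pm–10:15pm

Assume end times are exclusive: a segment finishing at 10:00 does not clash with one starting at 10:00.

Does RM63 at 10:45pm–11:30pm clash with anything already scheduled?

RM59: ends 5:45pm at or before RM63 starts 10:45pm → clear.
RM60: ends 6:45pm at or before RM63 starts 10:45pm → clear.
RM61: ends 7:30pm at or before RM63 starts 10:45pm → clear.
RM62: ends 10:15pm at or before RM63 starts 10:45pm → clear.

No — it doesn't clash with anything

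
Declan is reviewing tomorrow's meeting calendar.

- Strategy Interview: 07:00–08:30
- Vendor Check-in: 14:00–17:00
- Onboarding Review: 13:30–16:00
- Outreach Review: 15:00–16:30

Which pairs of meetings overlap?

Two intervals overlap when each starts before the other ends.
Sorted by start: Strategy Interview, Onboarding Review, Vendor Check-in, Outreach Review.
Onboarding Review starts after Strategy Interview ends — done with Strategy Interview.
Vendor Check-in starts before Onboarding Review ends → Onboarding Review and Vendor Check-in overlap.
Outreach Review starts before Onboarding Review ends → Onboarding Review and Outreach Review overlap.
Outreach Review starts before Vendor Check-in ends → Vendor Check-in and Outreach Review overlap.

Onboarding Review & Outreach Review, Onboarding Review & Vendor Check-in, Outreach Review & Vendor Check-in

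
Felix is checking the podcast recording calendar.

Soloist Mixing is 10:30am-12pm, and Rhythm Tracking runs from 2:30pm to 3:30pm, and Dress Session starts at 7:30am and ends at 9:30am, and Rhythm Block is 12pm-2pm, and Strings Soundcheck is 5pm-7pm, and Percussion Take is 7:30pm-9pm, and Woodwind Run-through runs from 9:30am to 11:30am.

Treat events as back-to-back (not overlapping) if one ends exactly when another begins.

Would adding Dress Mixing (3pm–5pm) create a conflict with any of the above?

Yes — it overlaps Rhythm Tracking

Dress Session: ends 9:30am at or before Dress Mixing starts 3pm → clear.
Woodwind Run-through: ends 11:30am at or before Dress Mixing starts 3pm → clear.
Soloist Mixing: ends 12pm at or before Dress Mixing starts 3pm → clear.
Rhythm Block: ends 2pm at or before Dress Mixing starts 3pm → clear.
Rhythm Tracking: starts 2:30pm before Dress Mixing ends 5pm, and ends 3:30pm after Dress Mixing starts 3pm → overlap.
Strings Soundcheck: starts 5pm at or after Dress Mixing ends 5pm → clear.
Percussion Take: starts 7:30pm at or after Dress Mixing ends 5pm → clear.
Dress Mixing overlaps Rhythm Tracking.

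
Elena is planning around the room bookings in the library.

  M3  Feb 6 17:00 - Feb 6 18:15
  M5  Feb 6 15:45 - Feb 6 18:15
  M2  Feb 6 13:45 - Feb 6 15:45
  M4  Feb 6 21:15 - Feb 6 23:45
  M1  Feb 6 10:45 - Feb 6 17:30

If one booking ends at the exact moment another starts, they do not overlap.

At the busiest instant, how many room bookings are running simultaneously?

3

Sort all start/end points and keep a running count:
Feb 6 10:45 start M1 → 1
Feb 6 13:45 start M2 → 2
Feb 6 15:45 end M2 → 1
Feb 6 15:45 start M5 → 2
Feb 6 17:00 start M3 → 3
Feb 6 17:30 end M1 → 2
Feb 6 18:15 end M3 → 1
Feb 6 18:15 end M5 → 0
Feb 6 21:15 start M4 → 1
Feb 6 23:45 end M4 → 0
Peak is 3, at Feb 6 17:00 (M1, M3, M5).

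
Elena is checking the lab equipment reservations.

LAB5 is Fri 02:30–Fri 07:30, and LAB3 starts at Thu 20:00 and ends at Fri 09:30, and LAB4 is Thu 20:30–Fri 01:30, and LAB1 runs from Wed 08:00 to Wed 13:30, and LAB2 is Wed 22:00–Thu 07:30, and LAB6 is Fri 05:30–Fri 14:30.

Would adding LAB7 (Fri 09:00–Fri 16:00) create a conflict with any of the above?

LAB1: ends Wed 13:30 at or before LAB7 starts Fri 09:00 → clear.
LAB2: ends Thu 07:30 at or before LAB7 starts Fri 09:00 → clear.
LAB3: starts Thu 20:00 before LAB7 ends Fri 16:00, and ends Fri 09:30 after LAB7 starts Fri 09:00 → overlap.
LAB4: ends Fri 01:30 at or before LAB7 starts Fri 09:00 → clear.
LAB5: ends Fri 07:30 at or before LAB7 starts Fri 09:00 → clear.
LAB6: starts Fri 05:30 before LAB7 ends Fri 16:00, and ends Fri 14:30 after LAB7 starts Fri 09:00 → overlap.
LAB7 overlaps LAB3, LAB6.

Yes — it overlaps LAB3, LAB6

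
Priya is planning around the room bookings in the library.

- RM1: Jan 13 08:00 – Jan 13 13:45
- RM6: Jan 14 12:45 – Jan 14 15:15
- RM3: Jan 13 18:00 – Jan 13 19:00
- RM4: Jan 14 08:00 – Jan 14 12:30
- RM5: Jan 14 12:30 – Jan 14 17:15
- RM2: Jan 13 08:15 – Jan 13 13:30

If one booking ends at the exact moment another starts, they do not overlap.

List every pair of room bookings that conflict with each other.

Sorted by start: RM1, RM2, RM3, RM4, RM5, RM6.
RM2 starts before RM1 ends → RM1 and RM2 overlap.
RM3 starts after RM1 ends, so RM1 has no further overlaps.
RM3 starts after RM2 ends, so RM2 has no further overlaps.
RM4 starts after RM3 ends, so RM3 has no further overlaps.
RM5 starts exactly when RM4 ends (back-to-back, no overlap), so RM4 has no further overlaps.
RM6 starts before RM5 ends → RM5 and RM6 overlap.

RM1 & RM2, RM5 & RM6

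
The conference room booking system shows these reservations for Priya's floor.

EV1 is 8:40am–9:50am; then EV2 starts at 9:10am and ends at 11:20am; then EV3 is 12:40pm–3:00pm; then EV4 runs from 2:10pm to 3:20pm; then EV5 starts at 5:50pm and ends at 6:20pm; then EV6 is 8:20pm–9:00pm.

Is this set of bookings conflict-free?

Sorted by start: EV1, EV2, EV3, EV4, EV5, EV6.
EV2 starts before EV1 ends → EV1 and EV2 overlap.
That's a conflict, so the schedule is not conflict-free.

No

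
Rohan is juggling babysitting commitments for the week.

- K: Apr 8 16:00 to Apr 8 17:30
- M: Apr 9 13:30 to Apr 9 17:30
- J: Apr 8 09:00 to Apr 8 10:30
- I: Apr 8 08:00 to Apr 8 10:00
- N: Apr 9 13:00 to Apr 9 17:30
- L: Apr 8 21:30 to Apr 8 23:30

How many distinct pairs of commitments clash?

2

Sorted by start: I, J, K, L, N, M.
J starts before I ends → I and J overlap.
K starts after I ends; I is clear from here.
K starts after J ends; J is clear from here.
L starts after K ends; K is clear from here.
N starts after L ends; L is clear from here.
M starts before N ends → N and M overlap.
Overlapping pairs: I & J, M & N — 2 in total.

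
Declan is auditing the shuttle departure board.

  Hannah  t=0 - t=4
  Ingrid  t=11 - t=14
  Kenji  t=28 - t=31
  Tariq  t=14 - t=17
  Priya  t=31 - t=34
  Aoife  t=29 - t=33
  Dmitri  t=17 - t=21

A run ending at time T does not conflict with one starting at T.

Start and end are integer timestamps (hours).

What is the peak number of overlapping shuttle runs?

2

Walk through starts and ends in time order (an end at T is processed before a start at T):
t=0 start Hannah → 1
t=4 end Hannah → 0
t=11 start Ingrid → 1
t=14 end Ingrid → 0
t=14 start Tariq → 1
t=17 end Tariq → 0
t=17 start Dmitri → 1
t=21 end Dmitri → 0
t=28 start Kenji → 1
t=29 start Aoife → 2
t=31 end Kenji → 1
t=31 start Priya → 2
t=33 end Aoife → 1
t=34 end Priya → 0
Peak is 2, at t=29 (Aoife, Kenji).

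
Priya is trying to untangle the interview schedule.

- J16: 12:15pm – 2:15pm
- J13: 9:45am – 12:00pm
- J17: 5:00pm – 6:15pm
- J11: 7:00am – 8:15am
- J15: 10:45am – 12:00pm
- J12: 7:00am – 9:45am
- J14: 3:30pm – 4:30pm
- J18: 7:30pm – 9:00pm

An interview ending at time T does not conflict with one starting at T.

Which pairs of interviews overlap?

J11 & J12, J13 & J15

Sorted by start: J11, J12, J13, J15, J16, J14, J17, J18.
J12 starts before J11 ends → J11 and J12 overlap.
J13 starts after J11 ends — done with J11.
J13 starts exactly when J12 ends (back-to-back, no overlap) — done with J12.
J15 starts before J13 ends → J13 and J15 overlap.
J16 starts after J13 ends — done with J13.
J16 starts after J15 ends — done with J15.
J14 starts after J16 ends — done with J16.
J17 starts after J14 ends — done with J14.
J18 starts after J17 ends.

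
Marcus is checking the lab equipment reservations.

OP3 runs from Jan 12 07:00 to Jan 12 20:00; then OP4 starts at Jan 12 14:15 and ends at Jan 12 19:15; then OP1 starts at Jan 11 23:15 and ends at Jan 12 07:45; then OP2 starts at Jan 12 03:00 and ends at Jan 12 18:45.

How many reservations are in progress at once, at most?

Sweep the timeline, counting +1 at each start and −1 at each end (ends before starts at a tie):
Jan 11 23:15 start OP1 → 1
Jan 12 03:00 start OP2 → 2
Jan 12 07:00 start OP3 → 3
Jan 12 07:45 end OP1 → 2
Jan 12 14:15 start OP4 → 3
Jan 12 18:45 end OP2 → 2
Jan 12 19:15 end OP4 → 1
Jan 12 20:00 end OP3 → 0
Peak is 3, at Jan 12 07:00 (OP1, OP2, OP3).

3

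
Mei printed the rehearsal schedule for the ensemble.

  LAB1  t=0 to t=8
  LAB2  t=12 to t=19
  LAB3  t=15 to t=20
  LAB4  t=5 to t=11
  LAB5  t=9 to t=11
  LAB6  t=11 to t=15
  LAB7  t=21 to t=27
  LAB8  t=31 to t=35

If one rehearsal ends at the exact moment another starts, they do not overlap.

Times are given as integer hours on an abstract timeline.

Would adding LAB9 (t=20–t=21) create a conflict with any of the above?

LAB1: ends t=8 at or before LAB9 starts t=20 → clear.
LAB4: ends t=11 at or before LAB9 starts t=20 → clear.
LAB5: ends t=11 at or before LAB9 starts t=20 → clear.
LAB6: ends t=15 at or before LAB9 starts t=20 → clear.
LAB2: ends t=19 at or before LAB9 starts t=20 → clear.
LAB3: ends t=20 at or before LAB9 starts t=20 → clear.
LAB7: starts t=21 at or after LAB9 ends t=21 → clear.
LAB8: starts t=31 at or after LAB9 ends t=21 → clear.

No — it doesn't clash with anything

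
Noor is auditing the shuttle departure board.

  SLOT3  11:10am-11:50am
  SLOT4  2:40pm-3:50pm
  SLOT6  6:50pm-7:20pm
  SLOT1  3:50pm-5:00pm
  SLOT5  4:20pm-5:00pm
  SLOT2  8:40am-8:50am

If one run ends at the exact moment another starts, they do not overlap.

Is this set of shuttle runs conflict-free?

Sorted by start: SLOT2, SLOT3, SLOT4, SLOT1, SLOT5, SLOT6.
SLOT3 starts after SLOT2 ends, so nothing later overlaps SLOT2 either.
SLOT4 starts after SLOT3 ends, so nothing later overlaps SLOT3 either.
SLOT1 starts exactly when SLOT4 ends (back-to-back, no overlap), so nothing later overlaps SLOT4 either.
SLOT5 starts before SLOT1 ends → SLOT1 and SLOT5 overlap.
That's a conflict, so the schedule is not conflict-free.

No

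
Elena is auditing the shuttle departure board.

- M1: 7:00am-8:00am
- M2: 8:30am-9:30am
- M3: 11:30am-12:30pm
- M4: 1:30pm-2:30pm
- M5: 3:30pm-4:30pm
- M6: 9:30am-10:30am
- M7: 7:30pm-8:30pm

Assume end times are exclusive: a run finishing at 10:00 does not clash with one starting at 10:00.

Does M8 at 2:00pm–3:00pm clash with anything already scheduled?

M1: ends 8:00am at or before M8 starts 2:00pm → clear.
M2: ends 9:30am at or before M8 starts 2:00pm → clear.
M6: ends 10:30am at or before M8 starts 2:00pm → clear.
M3: ends 12:30pm at or before M8 starts 2:00pm → clear.
M4: starts 1:30pm before M8 ends 3:00pm, and ends 2:30pm after M8 starts 2:00pm → overlap.
M5: starts 3:30pm at or after M8 ends 3:00pm → clear.
M7: starts 7:30pm at or after M8 ends 3:00pm → clear.
M8 overlaps M4.

Yes — it overlaps M4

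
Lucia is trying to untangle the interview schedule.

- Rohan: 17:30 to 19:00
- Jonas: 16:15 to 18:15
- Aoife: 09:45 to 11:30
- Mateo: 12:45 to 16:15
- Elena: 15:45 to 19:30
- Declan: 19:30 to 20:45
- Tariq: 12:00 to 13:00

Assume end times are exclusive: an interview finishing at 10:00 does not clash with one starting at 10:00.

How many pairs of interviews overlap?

5

Sorted by start: Aoife, Tariq, Mateo, Elena, Jonas, Rohan, Declan.
Tariq starts after Aoife ends; Aoife is clear from here.
Mateo starts before Tariq ends → Tariq and Mateo overlap.
Elena starts after Tariq ends; Tariq is clear from here.
Elena starts before Mateo ends → Mateo and Elena overlap.
Jonas starts exactly when Mateo ends (back-to-back, no overlap); Mateo is clear from here.
Jonas starts before Elena ends → Elena and Jonas overlap.
Rohan starts before Elena ends → Elena and Rohan overlap.
Declan starts exactly when Elena ends (back-to-back, no overlap).
Rohan starts before Jonas ends → Jonas and Rohan overlap.
Declan starts after Jonas ends.
Declan starts after Rohan ends.
Overlapping pairs: Elena & Jonas, Elena & Mateo, Elena & Rohan, Jonas & Rohan, Mateo & Tariq — 5 in total.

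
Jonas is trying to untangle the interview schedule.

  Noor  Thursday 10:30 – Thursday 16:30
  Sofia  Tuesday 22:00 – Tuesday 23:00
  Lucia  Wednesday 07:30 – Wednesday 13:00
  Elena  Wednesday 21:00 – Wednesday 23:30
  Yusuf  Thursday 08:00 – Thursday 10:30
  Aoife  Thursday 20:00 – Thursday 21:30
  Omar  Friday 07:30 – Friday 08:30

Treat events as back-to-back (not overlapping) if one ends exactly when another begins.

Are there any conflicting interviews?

Two intervals overlap when each starts before the other ends.
Sorted by start: Sofia, Lucia, Elena, Yusuf, Noor, Aoife, Omar.
Lucia starts after Sofia ends; Sofia is clear from here.
Elena starts after Lucia ends; Lucia is clear from here.
Yusuf starts after Elena ends; Elena is clear from here.
Noor starts exactly when Yusuf ends (back-to-back, no overlap); Yusuf is clear from here.
Aoife starts after Noor ends; Noor is clear from here.
Omar starts after Aoife ends.
Every pair is clear; the schedule has no overlaps.

No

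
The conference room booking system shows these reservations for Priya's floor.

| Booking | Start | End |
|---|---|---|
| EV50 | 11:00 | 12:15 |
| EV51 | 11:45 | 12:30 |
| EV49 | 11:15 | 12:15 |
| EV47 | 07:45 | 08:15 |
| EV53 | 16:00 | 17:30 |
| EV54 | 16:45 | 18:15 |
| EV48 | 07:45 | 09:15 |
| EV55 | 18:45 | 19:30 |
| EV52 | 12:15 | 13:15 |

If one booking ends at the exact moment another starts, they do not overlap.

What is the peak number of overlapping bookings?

3

Sort all start/end points and keep a running count:
07:45 start EV47 → 1
07:45 start EV48 → 2
08:15 end EV47 → 1
09:15 end EV48 → 0
11:00 start EV50 → 1
11:15 start EV49 → 2
11:45 start EV51 → 3
12:15 end EV49 → 2
12:15 end EV50 → 1
12:15 start EV52 → 2
12:30 end EV51 → 1
13:15 end EV52 → 0
16:00 start EV53 → 1
16:45 start EV54 → 2
17:30 end EV53 → 1
18:15 end EV54 → 0
18:45 start EV55 → 1
19:30 end EV55 → 0
Peak is 3, at 11:45 (EV49, EV50, EV51).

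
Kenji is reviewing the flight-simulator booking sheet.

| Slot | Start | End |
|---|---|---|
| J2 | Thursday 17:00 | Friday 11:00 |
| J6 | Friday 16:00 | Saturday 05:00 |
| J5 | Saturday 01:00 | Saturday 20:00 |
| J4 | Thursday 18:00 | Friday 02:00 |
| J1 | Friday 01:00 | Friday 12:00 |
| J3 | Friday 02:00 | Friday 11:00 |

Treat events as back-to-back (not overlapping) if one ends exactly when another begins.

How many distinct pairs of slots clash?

6

Sorted by start: J2, J4, J1, J3, J6, J5.
J4 starts before J2 ends → J2 and J4 overlap.
J1 starts before J2 ends → J2 and J1 overlap.
J3 starts before J2 ends → J2 and J3 overlap.
J6 starts after J2 ends — done with J2.
J1 starts before J4 ends → J4 and J1 overlap.
J3 starts exactly when J4 ends (back-to-back, no overlap) — done with J4.
J3 starts before J1 ends → J1 and J3 overlap.
J6 starts after J1 ends — done with J1.
J6 starts after J3 ends — done with J3.
J5 starts before J6 ends → J6 and J5 overlap.
Overlapping pairs: J1 & J2, J1 & J3, J1 & J4, J2 & J3, J2 & J4, J5 & J6 — 6 in total.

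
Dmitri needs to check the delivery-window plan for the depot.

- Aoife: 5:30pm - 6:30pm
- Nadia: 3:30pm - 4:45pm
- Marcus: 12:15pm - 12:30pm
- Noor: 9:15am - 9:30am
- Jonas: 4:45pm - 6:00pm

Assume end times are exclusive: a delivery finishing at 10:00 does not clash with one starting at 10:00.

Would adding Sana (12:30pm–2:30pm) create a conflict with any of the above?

No — it doesn't clash with anything

Noor: ends 9:30am at or before Sana starts 12:30pm → clear.
Marcus: ends 12:30pm at or before Sana starts 12:30pm → clear.
Nadia: starts 3:30pm at or after Sana ends 2:30pm → clear.
Jonas: starts 4:45pm at or after Sana ends 2:30pm → clear.
Aoife: starts 5:30pm at or after Sana ends 2:30pm → clear.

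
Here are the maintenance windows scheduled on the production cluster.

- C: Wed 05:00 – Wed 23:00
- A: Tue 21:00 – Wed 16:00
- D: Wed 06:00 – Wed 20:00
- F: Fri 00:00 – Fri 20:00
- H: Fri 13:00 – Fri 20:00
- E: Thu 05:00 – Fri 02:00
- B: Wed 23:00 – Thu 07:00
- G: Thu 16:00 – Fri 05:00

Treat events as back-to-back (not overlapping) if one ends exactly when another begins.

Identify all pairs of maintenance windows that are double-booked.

A & C, A & D, B & E, C & D, E & F, E & G, F & G, F & H

Check each pair: they overlap iff neither finishes before the other starts.
Sorted by start: A, C, D, B, E, G, F, H.
C starts before A ends → A and C overlap.
D starts before A ends → A and D overlap.
B starts after A ends — done with A.
D starts before C ends → C and D overlap.
B starts exactly when C ends (back-to-back, no overlap) — done with C.
B starts after D ends — done with D.
E starts before B ends → B and E overlap.
G starts after B ends — done with B.
G starts before E ends → E and G overlap.
F starts before E ends → E and F overlap.
H starts after E ends.
F starts before G ends → G and F overlap.
H starts after G ends.
H starts before F ends → F and H overlap.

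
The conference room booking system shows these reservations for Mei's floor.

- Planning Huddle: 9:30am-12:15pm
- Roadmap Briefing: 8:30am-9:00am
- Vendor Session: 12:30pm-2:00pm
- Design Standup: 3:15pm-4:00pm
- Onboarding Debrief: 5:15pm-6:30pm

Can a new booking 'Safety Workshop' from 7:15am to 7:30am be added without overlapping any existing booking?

Yes — the slot is free

Roadmap Briefing: starts 8:30am at or after Safety Workshop ends 7:30am → clear.
Planning Huddle: starts 9:30am at or after Safety Workshop ends 7:30am → clear.
Vendor Session: starts 12:30pm at or after Safety Workshop ends 7:30am → clear.
Design Standup: starts 3:15pm at or after Safety Workshop ends 7:30am → clear.
Onboarding Debrief: starts 5:15pm at or after Safety Workshop ends 7:30am → clear.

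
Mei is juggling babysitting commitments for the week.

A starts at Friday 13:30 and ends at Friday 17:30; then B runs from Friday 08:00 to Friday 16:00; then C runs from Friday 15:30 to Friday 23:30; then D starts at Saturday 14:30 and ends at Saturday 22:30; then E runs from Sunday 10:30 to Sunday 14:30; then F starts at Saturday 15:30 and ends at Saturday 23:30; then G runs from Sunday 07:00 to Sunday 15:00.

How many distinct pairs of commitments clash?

5

Sorted by start: B, A, C, D, F, G, E.
A starts before B ends → B and A overlap.
C starts before B ends → B and C overlap.
D starts after B ends — done with B.
C starts before A ends → A and C overlap.
D starts after A ends — done with A.
D starts after C ends — done with C.
F starts before D ends → D and F overlap.
G starts after D ends — done with D.
G starts after F ends — done with F.
E starts before G ends → G and E overlap.
Overlapping pairs: A & B, A & C, B & C, D & F, E & G — 5 in total.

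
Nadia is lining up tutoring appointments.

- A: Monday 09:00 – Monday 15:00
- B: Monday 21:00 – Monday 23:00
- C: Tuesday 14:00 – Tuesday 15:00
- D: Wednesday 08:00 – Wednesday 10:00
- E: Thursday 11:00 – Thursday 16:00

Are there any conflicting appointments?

Two intervals overlap when each starts before the other ends.
Sorted by start: A, B, C, D, E.
B starts after A ends, so nothing later overlaps A either.
C starts after B ends, so nothing later overlaps B either.
D starts after C ends, so nothing later overlaps C either.
E starts after D ends.
Every pair is clear; the schedule has no overlaps.

No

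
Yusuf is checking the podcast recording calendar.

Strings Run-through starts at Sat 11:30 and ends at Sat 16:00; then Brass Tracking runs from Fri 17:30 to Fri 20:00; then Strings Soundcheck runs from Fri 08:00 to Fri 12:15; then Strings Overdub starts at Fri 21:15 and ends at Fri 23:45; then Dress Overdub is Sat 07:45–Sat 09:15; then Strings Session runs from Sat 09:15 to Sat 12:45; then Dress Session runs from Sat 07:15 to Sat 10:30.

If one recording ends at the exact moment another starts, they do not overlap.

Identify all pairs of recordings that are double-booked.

Sorted by start: Strings Soundcheck, Brass Tracking, Strings Overdub, Dress Session, Dress Overdub, Strings Session, Strings Run-through.
Brass Tracking starts after Strings Soundcheck ends, so Strings Soundcheck has no further overlaps.
Strings Overdub starts after Brass Tracking ends, so Brass Tracking has no further overlaps.
Dress Session starts after Strings Overdub ends, so Strings Overdub has no further overlaps.
Dress Overdub starts before Dress Session ends → Dress Session and Dress Overdub overlap.
Strings Session starts before Dress Session ends → Dress Session and Strings Session overlap.
Strings Run-through starts after Dress Session ends.
Strings Session starts exactly when Dress Overdub ends (back-to-back, no overlap), so Dress Overdub has no further overlaps.
Strings Run-through starts before Strings Session ends → Strings Session and Strings Run-through overlap.

Dress Overdub & Dress Session, Dress Session & Strings Session, Strings Run-through & Strings Session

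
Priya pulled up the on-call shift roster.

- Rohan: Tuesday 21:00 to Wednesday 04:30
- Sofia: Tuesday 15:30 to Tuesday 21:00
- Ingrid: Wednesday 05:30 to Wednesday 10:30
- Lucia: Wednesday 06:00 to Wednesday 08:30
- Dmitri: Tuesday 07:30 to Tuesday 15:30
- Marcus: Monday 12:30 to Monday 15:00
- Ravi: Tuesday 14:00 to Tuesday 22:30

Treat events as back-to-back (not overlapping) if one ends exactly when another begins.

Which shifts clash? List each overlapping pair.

Sorted by start: Marcus, Dmitri, Ravi, Sofia, Rohan, Ingrid, Lucia.
Dmitri starts after Marcus ends; Marcus is clear from here.
Ravi starts before Dmitri ends → Dmitri and Ravi overlap.
Sofia starts exactly when Dmitri ends (back-to-back, no overlap); Dmitri is clear from here.
Sofia starts before Ravi ends → Ravi and Sofia overlap.
Rohan starts before Ravi ends → Ravi and Rohan overlap.
Ingrid starts after Ravi ends; Ravi is clear from here.
Rohan starts exactly when Sofia ends (back-to-back, no overlap); Sofia is clear from here.
Ingrid starts after Rohan ends; Rohan is clear from here.
Lucia starts before Ingrid ends → Ingrid and Lucia overlap.

Dmitri & Ravi, Ingrid & Lucia, Ravi & Rohan, Ravi & Sofia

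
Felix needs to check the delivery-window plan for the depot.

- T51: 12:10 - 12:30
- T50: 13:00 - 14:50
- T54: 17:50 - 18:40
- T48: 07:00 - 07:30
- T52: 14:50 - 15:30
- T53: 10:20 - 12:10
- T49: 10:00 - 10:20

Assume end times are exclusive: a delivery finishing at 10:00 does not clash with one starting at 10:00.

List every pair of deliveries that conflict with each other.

Sorted by start: T48, T49, T53, T51, T50, T52, T54.
T49 starts after T48 ends, so T48 has no further overlaps.
T53 starts exactly when T49 ends (back-to-back, no overlap), so T49 has no further overlaps.
T51 starts exactly when T53 ends (back-to-back, no overlap), so T53 has no further overlaps.
T50 starts after T51 ends, so T51 has no further overlaps.
T52 starts exactly when T50 ends (back-to-back, no overlap), so T50 has no further overlaps.
T54 starts after T52 ends.

no overlapping pairs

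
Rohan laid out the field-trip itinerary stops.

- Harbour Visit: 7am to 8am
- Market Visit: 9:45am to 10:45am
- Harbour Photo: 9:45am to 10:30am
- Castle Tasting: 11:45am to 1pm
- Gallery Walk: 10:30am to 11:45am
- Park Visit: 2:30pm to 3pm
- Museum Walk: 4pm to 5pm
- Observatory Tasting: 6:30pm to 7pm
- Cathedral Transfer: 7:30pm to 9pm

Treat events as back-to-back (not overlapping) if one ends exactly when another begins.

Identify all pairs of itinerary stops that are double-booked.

Gallery Walk & Market Visit, Harbour Photo & Market Visit

Sorted by start: Harbour Visit, Market Visit, Harbour Photo, Gallery Walk, Castle Tasting, Park Visit, Museum Walk, Observatory Tasting, Cathedral Transfer.
Market Visit starts after Harbour Visit ends, so Harbour Visit has no further overlaps.
Harbour Photo starts before Market Visit ends → Market Visit and Harbour Photo overlap.
Gallery Walk starts before Market Visit ends → Market Visit and Gallery Walk overlap.
Castle Tasting starts after Market Visit ends, so Market Visit has no further overlaps.
Gallery Walk starts exactly when Harbour Photo ends (back-to-back, no overlap), so Harbour Photo has no further overlaps.
Castle Tasting starts exactly when Gallery Walk ends (back-to-back, no overlap), so Gallery Walk has no further overlaps.
Park Visit starts after Castle Tasting ends, so Castle Tasting has no further overlaps.
Museum Walk starts after Park Visit ends, so Park Visit has no further overlaps.
Observatory Tasting starts after Museum Walk ends, so Museum Walk has no further overlaps.
Cathedral Transfer starts after Observatory Tasting ends.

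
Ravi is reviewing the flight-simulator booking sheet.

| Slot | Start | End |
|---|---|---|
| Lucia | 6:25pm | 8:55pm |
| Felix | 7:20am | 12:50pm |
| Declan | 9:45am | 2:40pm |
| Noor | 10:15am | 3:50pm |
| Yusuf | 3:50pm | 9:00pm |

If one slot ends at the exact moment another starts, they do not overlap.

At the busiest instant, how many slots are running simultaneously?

Sweep the timeline, counting +1 at each start and −1 at each end (ends before starts at a tie):
7:20am start Felix → 1
9:45am start Declan → 2
10:15am start Noor → 3
12:50pm end Felix → 2
2:40pm end Declan → 1
3:50pm end Noor → 0
3:50pm start Yusuf → 1
6:25pm start Lucia → 2
8:55pm end Lucia → 1
9:00pm end Yusuf → 0
Peak is 3, at 10:15am (Declan, Felix, Noor).

3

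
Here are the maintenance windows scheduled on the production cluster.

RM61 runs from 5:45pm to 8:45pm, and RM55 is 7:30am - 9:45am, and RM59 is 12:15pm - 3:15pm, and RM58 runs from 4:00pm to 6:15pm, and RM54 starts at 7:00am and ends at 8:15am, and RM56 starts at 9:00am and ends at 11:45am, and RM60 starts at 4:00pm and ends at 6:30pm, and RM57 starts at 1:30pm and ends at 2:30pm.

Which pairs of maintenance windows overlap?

RM54 & RM55, RM55 & RM56, RM57 & RM59, RM58 & RM60, RM58 & RM61, RM60 & RM61

Sorted by start: RM54, RM55, RM56, RM59, RM57, RM58, RM60, RM61.
RM55 starts before RM54 ends → RM54 and RM55 overlap.
RM56 starts after RM54 ends — done with RM54.
RM56 starts before RM55 ends → RM55 and RM56 overlap.
RM59 starts after RM55 ends — done with RM55.
RM59 starts after RM56 ends — done with RM56.
RM57 starts before RM59 ends → RM59 and RM57 overlap.
RM58 starts after RM59 ends — done with RM59.
RM58 starts after RM57 ends — done with RM57.
RM60 starts before RM58 ends → RM58 and RM60 overlap.
RM61 starts before RM58 ends → RM58 and RM61 overlap.
RM61 starts before RM60 ends → RM60 and RM61 overlap.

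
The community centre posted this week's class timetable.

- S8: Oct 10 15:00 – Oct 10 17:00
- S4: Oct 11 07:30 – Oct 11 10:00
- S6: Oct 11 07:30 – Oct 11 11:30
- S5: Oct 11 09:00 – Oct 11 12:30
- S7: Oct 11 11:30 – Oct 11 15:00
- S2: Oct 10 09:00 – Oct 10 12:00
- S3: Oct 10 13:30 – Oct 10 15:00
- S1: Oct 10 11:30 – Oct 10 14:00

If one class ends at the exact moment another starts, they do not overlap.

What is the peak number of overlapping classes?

3

Sort all start/end points and keep a running count:
Oct 10 09:00 start S2 → 1
Oct 10 11:30 start S1 → 2
Oct 10 12:00 end S2 → 1
Oct 10 13:30 start S3 → 2
Oct 10 14:00 end S1 → 1
Oct 10 15:00 end S3 → 0
Oct 10 15:00 start S8 → 1
Oct 10 17:00 end S8 → 0
Oct 11 07:30 start S4 → 1
Oct 11 07:30 start S6 → 2
Oct 11 09:00 start S5 → 3
Oct 11 10:00 end S4 → 2
Oct 11 11:30 end S6 → 1
Oct 11 11:30 start S7 → 2
Oct 11 12:30 end S5 → 1
Oct 11 15:00 end S7 → 0
Peak is 3, at Oct 11 09:00 (S4, S5, S6).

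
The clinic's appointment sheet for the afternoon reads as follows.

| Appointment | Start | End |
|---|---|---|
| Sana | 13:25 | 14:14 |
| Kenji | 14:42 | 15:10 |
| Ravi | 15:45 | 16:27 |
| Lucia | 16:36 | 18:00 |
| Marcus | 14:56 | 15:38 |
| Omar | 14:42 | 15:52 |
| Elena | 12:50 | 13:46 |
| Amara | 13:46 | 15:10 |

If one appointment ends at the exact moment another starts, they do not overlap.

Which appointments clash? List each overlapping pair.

Sorted by start: Elena, Sana, Amara, Kenji, Omar, Marcus, Ravi, Lucia.
Sana starts before Elena ends → Elena and Sana overlap.
Amara starts exactly when Elena ends (back-to-back, no overlap) — done with Elena.
Amara starts before Sana ends → Sana and Amara overlap.
Kenji starts after Sana ends — done with Sana.
Kenji starts before Amara ends → Amara and Kenji overlap.
Omar starts before Amara ends → Amara and Omar overlap.
Marcus starts before Amara ends → Amara and Marcus overlap.
Ravi starts after Amara ends — done with Amara.
Omar starts before Kenji ends → Kenji and Omar overlap.
Marcus starts before Kenji ends → Kenji and Marcus overlap.
Ravi starts after Kenji ends — done with Kenji.
Marcus starts before Omar ends → Omar and Marcus overlap.
Ravi starts before Omar ends → Omar and Ravi overlap.
Lucia starts after Omar ends.
Ravi starts after Marcus ends — done with Marcus.
Lucia starts after Ravi ends.

Amara & Kenji, Amara & Marcus, Amara & Omar, Amara & Sana, Elena & Sana, Kenji & Marcus, Kenji & Omar, Marcus & Omar, Omar & Ravi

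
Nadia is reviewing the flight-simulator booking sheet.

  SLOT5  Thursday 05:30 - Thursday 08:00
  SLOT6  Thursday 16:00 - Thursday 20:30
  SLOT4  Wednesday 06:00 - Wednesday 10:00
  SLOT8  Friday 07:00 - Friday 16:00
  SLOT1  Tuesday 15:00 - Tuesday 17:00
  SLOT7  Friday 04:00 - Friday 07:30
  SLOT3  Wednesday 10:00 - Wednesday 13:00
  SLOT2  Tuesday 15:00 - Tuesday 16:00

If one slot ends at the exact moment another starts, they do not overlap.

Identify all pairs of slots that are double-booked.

SLOT1 & SLOT2, SLOT7 & SLOT8

Sorted by start: SLOT1, SLOT2, SLOT4, SLOT3, SLOT5, SLOT6, SLOT7, SLOT8.
SLOT2 starts before SLOT1 ends → SLOT1 and SLOT2 overlap.
SLOT4 starts after SLOT1 ends, so nothing later overlaps SLOT1 either.
SLOT4 starts after SLOT2 ends, so nothing later overlaps SLOT2 either.
SLOT3 starts exactly when SLOT4 ends (back-to-back, no overlap), so nothing later overlaps SLOT4 either.
SLOT5 starts after SLOT3 ends, so nothing later overlaps SLOT3 either.
SLOT6 starts after SLOT5 ends, so nothing later overlaps SLOT5 either.
SLOT7 starts after SLOT6 ends, so nothing later overlaps SLOT6 either.
SLOT8 starts before SLOT7 ends → SLOT7 and SLOT8 overlap.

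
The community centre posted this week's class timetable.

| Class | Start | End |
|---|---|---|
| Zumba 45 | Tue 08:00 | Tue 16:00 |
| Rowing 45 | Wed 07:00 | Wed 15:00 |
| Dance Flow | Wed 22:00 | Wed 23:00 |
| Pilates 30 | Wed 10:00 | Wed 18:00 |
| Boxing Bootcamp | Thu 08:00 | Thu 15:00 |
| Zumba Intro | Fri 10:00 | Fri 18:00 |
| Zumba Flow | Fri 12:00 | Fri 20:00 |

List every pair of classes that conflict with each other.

Pilates 30 & Rowing 45, Zumba Flow & Zumba Intro

Sorted by start: Zumba 45, Rowing 45, Pilates 30, Dance Flow, Boxing Bootcamp, Zumba Intro, Zumba Flow.
Rowing 45 starts after Zumba 45 ends; Zumba 45 is clear from here.
Pilates 30 starts before Rowing 45 ends → Rowing 45 and Pilates 30 overlap.
Dance Flow starts after Rowing 45 ends; Rowing 45 is clear from here.
Dance Flow starts after Pilates 30 ends; Pilates 30 is clear from here.
Boxing Bootcamp starts after Dance Flow ends; Dance Flow is clear from here.
Zumba Intro starts after Boxing Bootcamp ends; Boxing Bootcamp is clear from here.
Zumba Flow starts before Zumba Intro ends → Zumba Intro and Zumba Flow overlap.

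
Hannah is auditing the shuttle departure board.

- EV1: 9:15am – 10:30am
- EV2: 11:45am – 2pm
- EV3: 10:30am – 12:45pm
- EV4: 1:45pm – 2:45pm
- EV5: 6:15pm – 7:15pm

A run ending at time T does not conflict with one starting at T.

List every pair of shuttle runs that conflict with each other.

EV2 & EV3, EV2 & EV4

Check each pair: they overlap iff neither finishes before the other starts.
Sorted by start: EV1, EV3, EV2, EV4, EV5.
EV3 starts exactly when EV1 ends (back-to-back, no overlap); EV1 is clear from here.
EV2 starts before EV3 ends → EV3 and EV2 overlap.
EV4 starts after EV3 ends; EV3 is clear from here.
EV4 starts before EV2 ends → EV2 and EV4 overlap.
EV5 starts after EV2 ends.
EV5 starts after EV4 ends.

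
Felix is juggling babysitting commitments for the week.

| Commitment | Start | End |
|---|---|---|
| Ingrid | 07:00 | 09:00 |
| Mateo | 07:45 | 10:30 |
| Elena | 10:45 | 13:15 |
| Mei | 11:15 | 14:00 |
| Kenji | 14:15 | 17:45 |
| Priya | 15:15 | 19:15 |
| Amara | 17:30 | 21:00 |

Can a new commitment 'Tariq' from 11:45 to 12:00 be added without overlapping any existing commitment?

Ingrid: ends 09:00 at or before Tariq starts 11:45 → clear.
Mateo: ends 10:30 at or before Tariq starts 11:45 → clear.
Elena: starts 10:45 before Tariq ends 12:00, and ends 13:15 after Tariq starts 11:45 → overlap.
Mei: starts 11:15 before Tariq ends 12:00, and ends 14:00 after Tariq starts 11:45 → overlap.
Kenji: starts 14:15 at or after Tariq ends 12:00 → clear.
Priya: starts 15:15 at or after Tariq ends 12:00 → clear.
Amara: starts 17:30 at or after Tariq ends 12:00 → clear.
Tariq overlaps Elena, Mei.

No — it overlaps Elena, Mei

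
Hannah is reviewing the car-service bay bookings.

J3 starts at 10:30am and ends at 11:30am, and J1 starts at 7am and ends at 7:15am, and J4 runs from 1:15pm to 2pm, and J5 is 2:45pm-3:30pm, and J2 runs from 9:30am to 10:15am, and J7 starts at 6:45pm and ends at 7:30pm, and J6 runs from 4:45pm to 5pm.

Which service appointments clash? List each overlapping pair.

Sorted by start: J1, J2, J3, J4, J5, J6, J7.
J2 starts after J1 ends — done with J1.
J3 starts after J2 ends — done with J2.
J4 starts after J3 ends — done with J3.
J5 starts after J4 ends — done with J4.
J6 starts after J5 ends — done with J5.
J7 starts after J6 ends.

no overlapping pairs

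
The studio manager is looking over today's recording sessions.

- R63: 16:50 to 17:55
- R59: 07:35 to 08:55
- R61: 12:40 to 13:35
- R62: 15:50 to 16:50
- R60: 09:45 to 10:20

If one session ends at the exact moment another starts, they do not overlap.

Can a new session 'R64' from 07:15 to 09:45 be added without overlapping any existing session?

R59: starts 07:35 before R64 ends 09:45, and ends 08:55 after R64 starts 07:15 → overlap.
R60: starts 09:45 at or after R64 ends 09:45 → clear.
R61: starts 12:40 at or after R64 ends 09:45 → clear.
R62: starts 15:50 at or after R64 ends 09:45 → clear.
R63: starts 16:50 at or after R64 ends 09:45 → clear.
R64 overlaps R59.

No — it overlaps R59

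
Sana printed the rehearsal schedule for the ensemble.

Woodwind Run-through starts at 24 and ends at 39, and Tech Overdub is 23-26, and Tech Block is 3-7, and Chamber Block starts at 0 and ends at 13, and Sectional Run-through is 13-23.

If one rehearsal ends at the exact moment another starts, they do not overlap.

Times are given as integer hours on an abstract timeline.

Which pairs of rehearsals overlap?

Check each pair: they overlap iff neither finishes before the other starts.
Sorted by start: Chamber Block, Tech Block, Sectional Run-through, Tech Overdub, Woodwind Run-through.
Tech Block starts before Chamber Block ends → Chamber Block and Tech Block overlap.
Sectional Run-through starts exactly when Chamber Block ends (back-to-back, no overlap), so Chamber Block has no further overlaps.
Sectional Run-through starts after Tech Block ends, so Tech Block has no further overlaps.
Tech Overdub starts exactly when Sectional Run-through ends (back-to-back, no overlap), so Sectional Run-through has no further overlaps.
Woodwind Run-through starts before Tech Overdub ends → Tech Overdub and Woodwind Run-through overlap.

Chamber Block & Tech Block, Tech Overdub & Woodwind Run-through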